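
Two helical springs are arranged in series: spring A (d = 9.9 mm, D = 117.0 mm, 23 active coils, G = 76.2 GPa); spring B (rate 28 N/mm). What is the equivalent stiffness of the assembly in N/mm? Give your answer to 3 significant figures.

k_A = Gd⁴/(8D³N_a) = (76.2×10³)(9.9⁴)/(8·117.0³·23) = 2.4838 N/mm
Series: 1/k_eq = 1/2.4838 + 1/28 = 0.43832; k_eq = 2.2814 N/mm

2.28 N/mm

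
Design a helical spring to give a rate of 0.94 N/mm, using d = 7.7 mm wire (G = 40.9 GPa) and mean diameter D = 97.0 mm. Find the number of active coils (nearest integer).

21

N_a = Gd⁴/(8D³k) = (40.9×10³ × 7.7⁴)/(8 × 97.0³ × 0.94)
    = 1.43776e+08 / 6.8633e+06 = 20.95 → 21 coils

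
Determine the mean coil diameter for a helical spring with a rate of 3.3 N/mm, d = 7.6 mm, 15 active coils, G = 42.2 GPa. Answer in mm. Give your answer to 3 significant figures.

D = (Gd⁴/(8N_a·k))^(1/3) = (42.2×10³·7.6⁴/(8·15·3.3))^(1/3)
  = (355526)^(1/3) = 70.8420 mm

70.8 mm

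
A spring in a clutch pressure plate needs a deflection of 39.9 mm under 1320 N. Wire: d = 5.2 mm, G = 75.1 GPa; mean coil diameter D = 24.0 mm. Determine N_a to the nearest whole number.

Required rate k = F/δ = 1320/39.9 = 33.083 N/mm
N_a = Gd⁴/(8D³k) = (75.1×10³ × 5.2⁴)/(8 × 24.0³ × 33.083)
    = 5.49102e+07 / 3.65868e+06 = 15.01 → 15 coils

15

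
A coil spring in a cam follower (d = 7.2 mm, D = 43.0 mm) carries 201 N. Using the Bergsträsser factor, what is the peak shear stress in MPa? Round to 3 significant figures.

73.1 MPa

Spring index C = D/d = 43.0/7.2 = 5.9722
K_B = (4C+2)/(4C−3) = 25.889/20.889 = 1.2394
τ₀ = 8FD/(πd³) = 8·201·43.0/(π·7.2³) = 69144/1172.6 = 58.967 MPa
τ_max = K·τ₀ = 1.2394 × 58.967 = 73.081 MPa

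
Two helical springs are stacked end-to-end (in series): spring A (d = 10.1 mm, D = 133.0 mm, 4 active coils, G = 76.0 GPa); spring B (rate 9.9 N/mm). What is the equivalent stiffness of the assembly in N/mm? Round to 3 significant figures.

k_A = Gd⁴/(8D³N_a) = (76.0×10³)(10.1⁴)/(8·133.0³·4) = 10.505 N/mm
Series: 1/k_eq = 1/10.505 + 1/9.9 = 0.1962; k_eq = 5.0968 N/mm

5.10 N/mm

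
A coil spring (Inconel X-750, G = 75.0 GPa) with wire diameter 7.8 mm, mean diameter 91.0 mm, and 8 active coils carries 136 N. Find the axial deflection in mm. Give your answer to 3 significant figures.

k = Gd⁴/(8D³N_a) = (75.0×10³)(7.8⁴)/(8·91.0³·8) = 5.7562 N/mm
δ = F/k = 136 / 5.7562 = 23.627 mm

23.6 mm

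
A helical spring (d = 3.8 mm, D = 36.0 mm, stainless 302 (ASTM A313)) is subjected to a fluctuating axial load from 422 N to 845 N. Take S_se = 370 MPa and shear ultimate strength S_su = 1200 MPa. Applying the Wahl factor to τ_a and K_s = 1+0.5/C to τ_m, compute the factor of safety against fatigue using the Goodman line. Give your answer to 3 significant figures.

0.493

C = D/d = 36.0/3.8 = 9.4737; K_W = (4C−1)/(4C−4)+0.615/C = 1.1534; K_s = 1+0.5/C = 1.0528
F_a = (F_max−F_min)/2 = 211.5 N; F_m = (F_max+F_min)/2 = 633.5 N
τ_a = K_W·8F_aD/(πd³) = 1.1534 × 353.35 = 407.56 MPa
τ_m = K_s·8F_mD/(πd³) = 1.0528 × 1058.4 = 1114.2 MPa
Goodman: 1/n_f = τ_a/S_se + τ_m/S_su = 407.56/370 + 1114.2/1200 = 1.10151 + 0.92853 = 2.03
n_f = 1/2.03 = 0.4926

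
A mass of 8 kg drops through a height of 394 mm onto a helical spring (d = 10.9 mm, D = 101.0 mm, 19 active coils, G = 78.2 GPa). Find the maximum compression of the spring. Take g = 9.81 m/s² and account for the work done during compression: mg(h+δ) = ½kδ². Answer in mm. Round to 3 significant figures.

105 mm

k = Gd⁴/(8D³N_a) = (78.2×10³)(10.9⁴)/(8·101.0³·19) = 7.0486 N/mm
W = mg = 8 × 9.81 = 78.48 N
½kδ² − Wδ − Wh = 0 → δ = (W + √(W² + 2kWh))/k
δ = (78.48 + √(6159.1 + 435903))/7.0486 = (78.48 + 664.88)/7.0486 = 105.46 mm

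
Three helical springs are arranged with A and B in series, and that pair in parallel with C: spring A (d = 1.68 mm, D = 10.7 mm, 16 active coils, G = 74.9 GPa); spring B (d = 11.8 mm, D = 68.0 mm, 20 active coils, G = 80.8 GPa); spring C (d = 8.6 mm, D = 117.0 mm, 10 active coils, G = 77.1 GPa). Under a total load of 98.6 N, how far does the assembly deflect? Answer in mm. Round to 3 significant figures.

14.8 mm

k_A = Gd⁴/(8D³N_a) = (74.9×10³)(1.68⁴)/(8·10.7³·16) = 3.805 N/mm
k_B = Gd⁴/(8D³N_a) = (80.8×10³)(11.8⁴)/(8·68.0³·20) = 31.138 N/mm
k_C = Gd⁴/(8D³N_a) = (77.1×10³)(8.6⁴)/(8·117.0³·10) = 3.2916 N/mm
Springs A,B series: k_AB = 1/(1/3.805+1/31.138) = 3.3907 N/mm; parallel with C: k_eq = 3.3907+3.2916 = 6.6822 N/mm
δ = F/k_eq = 98.6/6.6822 = 14.756 mm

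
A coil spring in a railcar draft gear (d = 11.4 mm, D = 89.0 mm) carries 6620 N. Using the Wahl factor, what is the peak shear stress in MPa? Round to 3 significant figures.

1200 MPa

Spring index C = D/d = 89.0/11.4 = 7.8070
K_W = (4C−1)/(4C−4) + 0.615/C = 30.228/27.228 + 0.0788 = 1.1890
τ₀ = 8FD/(πd³) = 8·6620·89.0/(π·11.4³) = 4.71344e+06/4654.4 = 1012.7 MPa
τ_max = K·τ₀ = 1.1890 × 1012.7 = 1204 MPa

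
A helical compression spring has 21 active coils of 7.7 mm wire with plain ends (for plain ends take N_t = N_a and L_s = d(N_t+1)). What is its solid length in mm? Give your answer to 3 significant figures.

169 mm

plain ends: N_t = N_a = 21
L_s = d·(N_t+1) = 7.7 × 22 = 169.4 mm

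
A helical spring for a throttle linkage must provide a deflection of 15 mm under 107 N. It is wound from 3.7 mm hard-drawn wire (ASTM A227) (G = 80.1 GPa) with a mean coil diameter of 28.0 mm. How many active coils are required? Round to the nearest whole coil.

12

Required rate k = F/δ = 107/15 = 7.1333 N/mm
N_a = Gd⁴/(8D³k) = (80.1×10³ × 3.7⁴)/(8 × 28.0³ × 7.1333)
    = 1.5012e+07 / 1.25273e+06 = 11.98 → 12 coils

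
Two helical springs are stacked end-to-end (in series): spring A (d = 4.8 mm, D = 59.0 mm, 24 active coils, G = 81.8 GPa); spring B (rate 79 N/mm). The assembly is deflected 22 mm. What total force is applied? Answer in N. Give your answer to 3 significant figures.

23.9 N

k_A = Gd⁴/(8D³N_a) = (81.8×10³)(4.8⁴)/(8·59.0³·24) = 1.1012 N/mm
Series: 1/k_eq = 1/1.1012 + 1/79 = 0.92077; k_eq = 1.086 N/mm
F = k_eq·δ = 1.086·22 = 23.893 N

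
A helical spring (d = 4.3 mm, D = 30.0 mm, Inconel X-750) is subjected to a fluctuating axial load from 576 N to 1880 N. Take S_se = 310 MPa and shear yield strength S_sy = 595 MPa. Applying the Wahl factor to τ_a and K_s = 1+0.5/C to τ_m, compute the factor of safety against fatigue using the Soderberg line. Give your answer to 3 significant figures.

0.218

C = D/d = 30.0/4.3 = 6.9767; K_W = (4C−1)/(4C−4)+0.615/C = 1.2136; K_s = 1+0.5/C = 1.0717
F_a = (F_max−F_min)/2 = 652 N; F_m = (F_max+F_min)/2 = 1228 N
τ_a = K_W·8F_aD/(πd³) = 1.2136 × 626.47 = 760.31 MPa
τ_m = K_s·8F_mD/(πd³) = 1.0717 × 1179.9 = 1264.5 MPa
Soderberg: 1/n_f = τ_a/S_se + τ_m/S_sy = 760.31/310 + 1264.5/595 = 2.45262 + 2.12519 = 4.5778
n_f = 1/4.5778 = 0.2184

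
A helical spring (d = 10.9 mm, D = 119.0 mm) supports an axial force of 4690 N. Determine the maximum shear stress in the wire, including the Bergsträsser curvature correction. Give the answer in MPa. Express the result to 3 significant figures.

1230 MPa

Spring index C = D/d = 119.0/10.9 = 10.9174
K_B = (4C+2)/(4C−3) = 45.670/40.670 = 1.1229
τ₀ = 8FD/(πd³) = 8·4690·119.0/(π·10.9³) = 4.46488e+06/4068.5 = 1097.4 MPa
τ_max = K·τ₀ = 1.1229 × 1097.4 = 1232.4 MPa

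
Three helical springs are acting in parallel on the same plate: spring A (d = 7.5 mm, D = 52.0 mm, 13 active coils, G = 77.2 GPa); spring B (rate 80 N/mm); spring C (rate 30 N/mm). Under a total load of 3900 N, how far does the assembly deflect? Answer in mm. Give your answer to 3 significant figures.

k_A = Gd⁴/(8D³N_a) = (77.2×10³)(7.5⁴)/(8·52.0³·13) = 16.704 N/mm
Parallel: k_eq = 16.704 + 80 + 30 = 126.7 N/mm
δ = F/k_eq = 3900/126.7 = 30.78 mm

30.8 mm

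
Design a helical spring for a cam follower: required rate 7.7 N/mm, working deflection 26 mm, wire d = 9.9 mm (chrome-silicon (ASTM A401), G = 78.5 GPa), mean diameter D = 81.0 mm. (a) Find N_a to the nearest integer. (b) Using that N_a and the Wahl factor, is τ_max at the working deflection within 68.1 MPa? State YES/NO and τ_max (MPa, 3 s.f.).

(a) 23 coils; (b) YES, τ_max = 50.3 MPa

N_a = Gd⁴/(8D³k) = (78.5×10³)(9.9⁴)/(8·81.0³·7.7) = 23.03 → N_a = 23
Actual rate k = Gd⁴/(8D³·23) = 7.7115 N/mm
Working load F = kδ = 7.7115·26 = 200.5 N
C = 81.0/9.9 = 8.1818; K_W = (4C−1)/(4C−4)+0.615/C = 1.1796
τ_max = K_W·8FD/(πd³) = 1.1796·42.622 = 50.276 MPa
τ_max ≤ 68.1 MPa → acceptable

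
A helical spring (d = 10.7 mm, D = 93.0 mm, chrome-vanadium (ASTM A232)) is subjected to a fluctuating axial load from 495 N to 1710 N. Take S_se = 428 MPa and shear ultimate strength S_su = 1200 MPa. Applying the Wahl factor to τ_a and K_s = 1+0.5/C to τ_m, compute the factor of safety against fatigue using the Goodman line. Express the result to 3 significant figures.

C = D/d = 93.0/10.7 = 8.6916; K_W = (4C−1)/(4C−4)+0.615/C = 1.1683; K_s = 1+0.5/C = 1.0575
F_a = (F_max−F_min)/2 = 607.5 N; F_m = (F_max+F_min)/2 = 1102.5 N
τ_a = K_W·8F_aD/(πd³) = 1.1683 × 117.44 = 137.2 MPa
τ_m = K_s·8F_mD/(πd³) = 1.0575 × 213.13 = 225.39 MPa
Goodman: 1/n_f = τ_a/S_se + τ_m/S_su = 137.2/428 + 225.39/1200 = 0.32057 + 0.18783 = 0.50839
n_f = 1/0.50839 = 1.967

1.97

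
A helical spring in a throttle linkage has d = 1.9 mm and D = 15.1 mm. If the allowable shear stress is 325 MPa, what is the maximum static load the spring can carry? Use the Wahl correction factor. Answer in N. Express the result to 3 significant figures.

48.9 N

C = D/d = 15.1/1.9 = 7.9474
K_W = (4C−1)/(4C−4) + 0.615/C = 30.789/27.789 + 0.0774 = 1.1853
τ_max = K·8FD/(πd³) → F_max = τ_allow·πd³/(8DK)
F_max = 325·π·1.9³/(8·15.1·1.1853) = 7003.2/143.19 = 48.909 N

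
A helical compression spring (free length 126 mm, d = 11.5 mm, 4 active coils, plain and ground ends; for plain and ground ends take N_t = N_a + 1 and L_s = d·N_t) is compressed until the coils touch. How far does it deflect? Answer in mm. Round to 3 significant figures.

68.5 mm

N_t = 5; L_s = 11.5·5 = 57.5 mm
δ_solid = L₀ − L_s = 126 − 57.5 = 68.5 mm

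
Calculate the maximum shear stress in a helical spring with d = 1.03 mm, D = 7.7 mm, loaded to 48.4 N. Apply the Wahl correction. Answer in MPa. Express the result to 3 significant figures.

Spring index C = D/d = 7.7/1.03 = 7.4757
K_W = (4C−1)/(4C−4) + 0.615/C = 28.903/25.903 + 0.0823 = 1.1981
τ₀ = 8FD/(πd³) = 8·48.4·7.7/(π·1.03³) = 2981.44/3.4329 = 868.49 MPa
τ_max = K·τ₀ = 1.1981 × 868.49 = 1040.5 MPa

1040 MPa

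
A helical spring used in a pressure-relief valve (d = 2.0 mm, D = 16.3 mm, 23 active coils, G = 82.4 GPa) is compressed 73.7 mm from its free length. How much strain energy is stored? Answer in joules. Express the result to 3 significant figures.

4.49 J

k = Gd⁴/(8D³N_a) = (82.4×10³)(2.0⁴)/(8·16.3³·23) = 1.6545 N/mm
U = ½kδ² = 0.5 × 1.6545 × 73.7² = 4493.4 N·mm = 4.4934 J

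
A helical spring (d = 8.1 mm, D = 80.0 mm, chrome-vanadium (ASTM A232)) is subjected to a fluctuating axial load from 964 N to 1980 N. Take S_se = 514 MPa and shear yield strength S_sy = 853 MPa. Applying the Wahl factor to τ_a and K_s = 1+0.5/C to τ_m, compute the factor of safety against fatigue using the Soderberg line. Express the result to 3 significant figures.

C = D/d = 80.0/8.1 = 9.8765; K_W = (4C−1)/(4C−4)+0.615/C = 1.1468; K_s = 1+0.5/C = 1.0506
F_a = (F_max−F_min)/2 = 508 N; F_m = (F_max+F_min)/2 = 1472 N
τ_a = K_W·8F_aD/(πd³) = 1.1468 × 194.73 = 223.31 MPa
τ_m = K_s·8F_mD/(πd³) = 1.0506 × 564.26 = 592.83 MPa
Soderberg: 1/n_f = τ_a/S_se + τ_m/S_sy = 223.31/514 + 592.83/853 = 0.43446 + 0.69499 = 1.1295
n_f = 1/1.1295 = 0.8854

0.885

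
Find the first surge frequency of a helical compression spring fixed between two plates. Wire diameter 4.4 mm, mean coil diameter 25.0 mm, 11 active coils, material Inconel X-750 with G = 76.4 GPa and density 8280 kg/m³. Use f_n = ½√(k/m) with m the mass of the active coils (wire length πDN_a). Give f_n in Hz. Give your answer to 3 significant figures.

k = Gd⁴/(8D³N_a) = (76.4×10³)(4.4⁴)/(8·25.0³·11) = 20.826 N/mm = 20826 N/m
Wire length L = πDN_a = π·25.0·11 = 863.94 mm
m = ρ·(πd²/4)·L = 8280 × 15.205×10⁻⁶ m² × 0.86394 m = 0.10877 kg
f_n = ½√(k/m) = 0.5·√(20826/0.10877) = 0.5·√(1.9147e+05) = 218.78 Hz

219 Hz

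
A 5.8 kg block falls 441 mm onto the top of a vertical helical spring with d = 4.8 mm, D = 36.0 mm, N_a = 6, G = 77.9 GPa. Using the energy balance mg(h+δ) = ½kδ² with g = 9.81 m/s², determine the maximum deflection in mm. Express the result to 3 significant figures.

55.3 mm

k = Gd⁴/(8D³N_a) = (77.9×10³)(4.8⁴)/(8·36.0³·6) = 18.465 N/mm
W = mg = 5.8 × 9.81 = 56.898 N
½kδ² − Wδ − Wh = 0 → δ = (W + √(W² + 2kWh))/k
δ = (56.898 + √(3237.4 + 926658))/18.465 = (56.898 + 964.31)/18.465 = 55.305 mm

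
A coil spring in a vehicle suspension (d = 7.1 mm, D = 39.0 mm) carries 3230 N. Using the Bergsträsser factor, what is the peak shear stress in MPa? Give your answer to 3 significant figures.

1130 MPa

Spring index C = D/d = 39.0/7.1 = 5.4930
K_B = (4C+2)/(4C−3) = 23.972/18.972 = 1.2635
τ₀ = 8FD/(πd³) = 8·3230·39.0/(π·7.1³) = 1.00776e+06/1124.4 = 896.26 MPa
τ_max = K·τ₀ = 1.2635 × 896.26 = 1132.5 MPa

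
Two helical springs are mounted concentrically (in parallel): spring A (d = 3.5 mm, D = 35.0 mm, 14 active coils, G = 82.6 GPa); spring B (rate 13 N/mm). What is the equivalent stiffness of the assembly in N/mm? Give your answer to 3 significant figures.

15.6 N/mm

k_A = Gd⁴/(8D³N_a) = (82.6×10³)(3.5⁴)/(8·35.0³·14) = 2.5812 N/mm
Parallel: k_eq = 2.5812 + 13 = 15.581 N/mm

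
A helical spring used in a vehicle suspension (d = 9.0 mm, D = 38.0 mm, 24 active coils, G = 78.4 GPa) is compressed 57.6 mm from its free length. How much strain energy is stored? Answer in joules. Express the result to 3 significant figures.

k = Gd⁴/(8D³N_a) = (78.4×10³)(9.0⁴)/(8·38.0³·24) = 48.824 N/mm
U = ½kδ² = 0.5 × 48.824 × 57.6² = 80993 N·mm = 80.993 J

81.0 J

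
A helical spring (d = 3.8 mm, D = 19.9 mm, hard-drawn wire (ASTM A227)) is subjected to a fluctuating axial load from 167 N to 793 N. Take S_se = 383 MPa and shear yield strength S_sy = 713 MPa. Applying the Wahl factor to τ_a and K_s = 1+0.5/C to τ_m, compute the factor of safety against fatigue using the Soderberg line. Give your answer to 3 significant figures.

0.603

C = D/d = 19.9/3.8 = 5.2368; K_W = (4C−1)/(4C−4)+0.615/C = 1.2945; K_s = 1+0.5/C = 1.0955
F_a = (F_max−F_min)/2 = 313 N; F_m = (F_max+F_min)/2 = 480 N
τ_a = K_W·8F_aD/(πd³) = 1.2945 × 289.06 = 374.17 MPa
τ_m = K_s·8F_mD/(πd³) = 1.0955 × 443.29 = 485.61 MPa
Soderberg: 1/n_f = τ_a/S_se + τ_m/S_sy = 374.17/383 + 485.61/713 = 0.97696 + 0.68108 = 1.658
n_f = 1/1.658 = 0.6031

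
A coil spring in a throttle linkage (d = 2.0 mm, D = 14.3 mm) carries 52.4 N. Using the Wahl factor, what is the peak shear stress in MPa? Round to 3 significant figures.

288 MPa

Spring index C = D/d = 14.3/2.0 = 7.1500
K_W = (4C−1)/(4C−4) + 0.615/C = 27.600/24.600 + 0.0860 = 1.2080
τ₀ = 8FD/(πd³) = 8·52.4·14.3/(π·2.0³) = 5994.56/25.133 = 238.52 MPa
τ_max = K·τ₀ = 1.2080 × 238.52 = 288.12 MPa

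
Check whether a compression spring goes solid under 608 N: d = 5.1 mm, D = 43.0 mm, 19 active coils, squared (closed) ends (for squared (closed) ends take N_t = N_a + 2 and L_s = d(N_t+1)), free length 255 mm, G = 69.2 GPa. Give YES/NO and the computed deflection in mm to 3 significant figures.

YES, δ = 157 mm

k = Gd⁴/(8D³N_a) = (69.2×10³)(5.1⁴)/(8·43.0³·19) = 3.8738 N/mm
N_t = 21; L_s = 5.1·22 = 112.2 mm; δ_solid = L₀ − L_s = 255 − 112.2 = 142.8 mm
δ = F/k = 608/3.8738 = 156.95 mm
δ ≥ δ_solid → spring goes solid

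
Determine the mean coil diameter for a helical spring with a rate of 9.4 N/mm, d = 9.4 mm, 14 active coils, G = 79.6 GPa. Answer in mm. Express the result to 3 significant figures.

83.9 mm

D = (Gd⁴/(8N_a·k))^(1/3) = (79.6×10³·9.4⁴/(8·14·9.4))^(1/3)
  = (590308)^(1/3) = 83.8867 mm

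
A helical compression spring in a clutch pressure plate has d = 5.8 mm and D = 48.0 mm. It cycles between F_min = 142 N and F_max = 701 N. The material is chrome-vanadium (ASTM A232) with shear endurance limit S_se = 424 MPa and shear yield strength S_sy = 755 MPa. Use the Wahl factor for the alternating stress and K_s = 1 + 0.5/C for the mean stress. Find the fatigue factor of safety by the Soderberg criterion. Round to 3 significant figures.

C = D/d = 48.0/5.8 = 8.2759; K_W = (4C−1)/(4C−4)+0.615/C = 1.1774; K_s = 1+0.5/C = 1.0604
F_a = (F_max−F_min)/2 = 279.5 N; F_m = (F_max+F_min)/2 = 421.5 N
τ_a = K_W·8F_aD/(πd³) = 1.1774 × 175.1 = 206.16 MPa
τ_m = K_s·8F_mD/(πd³) = 1.0604 × 264.06 = 280.01 MPa
Soderberg: 1/n_f = τ_a/S_se + τ_m/S_sy = 206.16/424 + 280.01/755 = 0.48622 + 0.37087 = 0.85709
n_f = 1/0.85709 = 1.167

1.17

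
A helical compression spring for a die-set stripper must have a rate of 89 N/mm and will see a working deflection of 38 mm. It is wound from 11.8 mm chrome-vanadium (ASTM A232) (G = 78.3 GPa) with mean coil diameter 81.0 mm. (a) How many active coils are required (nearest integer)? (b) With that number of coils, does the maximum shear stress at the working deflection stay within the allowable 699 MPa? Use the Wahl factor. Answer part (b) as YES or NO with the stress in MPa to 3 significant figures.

(a) 4 coils; (b) YES, τ_max = 518 MPa

N_a = Gd⁴/(8D³k) = (78.3×10³)(11.8⁴)/(8·81.0³·89) = 4.012 → N_a = 4
Actual rate k = Gd⁴/(8D³·4) = 89.266 N/mm
Working load F = kδ = 89.266·38 = 3392.1 N
C = 81.0/11.8 = 6.8644; K_W = (4C−1)/(4C−4)+0.615/C = 1.2175
τ_max = K_W·8FD/(πd³) = 1.2175·425.84 = 518.45 MPa
τ_max ≤ 699 MPa → acceptable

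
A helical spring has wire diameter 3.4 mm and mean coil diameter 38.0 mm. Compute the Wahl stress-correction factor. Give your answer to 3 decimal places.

1.129

C = D/d = 38.0/3.4 = 11.1765
K_W = (4C−1)/(4C−4) + 0.615/C = 43.706/40.706 + 0.0550 = 1.1287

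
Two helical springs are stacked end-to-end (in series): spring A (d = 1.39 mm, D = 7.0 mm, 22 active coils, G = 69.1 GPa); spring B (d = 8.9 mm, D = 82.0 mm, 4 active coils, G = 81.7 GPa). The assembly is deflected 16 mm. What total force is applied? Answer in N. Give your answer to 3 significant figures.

k_A = Gd⁴/(8D³N_a) = (69.1×10³)(1.39⁴)/(8·7.0³·22) = 4.273 N/mm
k_B = Gd⁴/(8D³N_a) = (81.7×10³)(8.9⁴)/(8·82.0³·4) = 29.053 N/mm
Series: 1/k_eq = 1/4.273 + 1/29.053 = 0.26845; k_eq = 3.7251 N/mm
F = k_eq·δ = 3.7251·16 = 59.602 N

59.6 N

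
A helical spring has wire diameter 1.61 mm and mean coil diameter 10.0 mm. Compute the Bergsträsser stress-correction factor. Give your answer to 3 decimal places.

1.229

C = D/d = 10.0/1.61 = 6.2112
K_B = (4C+2)/(4C−3) = 26.845/21.845 = 1.2289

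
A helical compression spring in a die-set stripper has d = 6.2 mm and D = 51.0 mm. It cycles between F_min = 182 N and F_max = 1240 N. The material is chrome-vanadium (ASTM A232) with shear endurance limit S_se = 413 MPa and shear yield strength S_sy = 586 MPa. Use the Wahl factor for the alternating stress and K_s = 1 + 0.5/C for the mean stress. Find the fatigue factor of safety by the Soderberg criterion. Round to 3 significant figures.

0.656

C = D/d = 51.0/6.2 = 8.2258; K_W = (4C−1)/(4C−4)+0.615/C = 1.1786; K_s = 1+0.5/C = 1.0608
F_a = (F_max−F_min)/2 = 529 N; F_m = (F_max+F_min)/2 = 711 N
τ_a = K_W·8F_aD/(πd³) = 1.1786 × 288.26 = 339.74 MPa
τ_m = K_s·8F_mD/(πd³) = 1.0608 × 387.44 = 410.99 MPa
Soderberg: 1/n_f = τ_a/S_se + τ_m/S_sy = 339.74/413 + 410.99/586 = 0.82261 + 0.70135 = 1.524
n_f = 1/1.524 = 0.6562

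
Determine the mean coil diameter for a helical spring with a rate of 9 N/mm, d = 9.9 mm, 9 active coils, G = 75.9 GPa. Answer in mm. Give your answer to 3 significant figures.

104 mm

D = (Gd⁴/(8N_a·k))^(1/3) = (75.9×10³·9.9⁴/(8·9·9))^(1/3)
  = (1.12514e+06)^(1/3) = 104.0086 mm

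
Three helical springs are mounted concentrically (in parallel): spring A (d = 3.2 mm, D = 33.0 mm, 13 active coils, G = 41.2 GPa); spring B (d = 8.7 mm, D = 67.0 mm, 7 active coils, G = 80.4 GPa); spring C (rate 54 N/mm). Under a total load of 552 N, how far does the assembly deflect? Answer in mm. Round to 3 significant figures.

k_A = Gd⁴/(8D³N_a) = (41.2×10³)(3.2⁴)/(8·33.0³·13) = 1.1559 N/mm
k_B = Gd⁴/(8D³N_a) = (80.4×10³)(8.7⁴)/(8·67.0³·7) = 27.348 N/mm
Parallel: k_eq = 1.1559 + 27.348 + 54 = 82.504 N/mm
δ = F/k_eq = 552/82.504 = 6.6906 mm

6.69 mm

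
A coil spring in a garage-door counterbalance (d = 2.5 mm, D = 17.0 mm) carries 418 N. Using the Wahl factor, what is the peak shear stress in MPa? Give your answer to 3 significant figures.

Spring index C = D/d = 17.0/2.5 = 6.8000
K_W = (4C−1)/(4C−4) + 0.615/C = 26.200/23.200 + 0.0904 = 1.2198
τ₀ = 8FD/(πd³) = 8·418·17.0/(π·2.5³) = 56848/49.087 = 1158.1 MPa
τ_max = K·τ₀ = 1.2198 × 1158.1 = 1412.6 MPa

1410 MPa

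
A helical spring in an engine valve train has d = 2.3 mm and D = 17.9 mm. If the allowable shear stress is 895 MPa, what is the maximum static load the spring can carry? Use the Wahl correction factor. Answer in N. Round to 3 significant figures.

C = D/d = 17.9/2.3 = 7.7826
K_W = (4C−1)/(4C−4) + 0.615/C = 30.130/27.130 + 0.0790 = 1.1896
τ_max = K·8FD/(πd³) → F_max = τ_allow·πd³/(8DK)
F_max = 895·π·2.3³/(8·17.9·1.1896) = 34210/170.35 = 200.82 N

201 N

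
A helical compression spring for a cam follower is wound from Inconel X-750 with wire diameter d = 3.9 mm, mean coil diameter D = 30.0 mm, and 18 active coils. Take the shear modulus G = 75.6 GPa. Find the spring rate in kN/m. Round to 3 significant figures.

k = Gd⁴/(8D³N_a) = (75.6×10³ × 3.9⁴) / (8 × 30.0³ × 18)
  = 1.74896e+07 / 3.888e+06 = 4.4984 N/mm

4.50 kN/m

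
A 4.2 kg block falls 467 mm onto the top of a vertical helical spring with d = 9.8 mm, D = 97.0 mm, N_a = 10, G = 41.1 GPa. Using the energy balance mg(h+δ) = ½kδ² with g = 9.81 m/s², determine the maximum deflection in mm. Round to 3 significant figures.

94.4 mm

k = Gd⁴/(8D³N_a) = (41.1×10³)(9.8⁴)/(8·97.0³·10) = 5.1921 N/mm
W = mg = 4.2 × 9.81 = 41.202 N
½kδ² − Wδ − Wh = 0 → δ = (W + √(W² + 2kWh))/k
δ = (41.202 + √(1697.6 + 199805))/5.1921 = (41.202 + 448.89)/5.1921 = 94.392 mm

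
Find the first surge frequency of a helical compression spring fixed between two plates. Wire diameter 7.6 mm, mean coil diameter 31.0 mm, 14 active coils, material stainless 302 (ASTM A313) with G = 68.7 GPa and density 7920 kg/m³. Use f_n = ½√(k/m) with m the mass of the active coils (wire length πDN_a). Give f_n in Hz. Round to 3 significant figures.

k = Gd⁴/(8D³N_a) = (68.7×10³)(7.6⁴)/(8·31.0³·14) = 68.692 N/mm = 68692 N/m
Wire length L = πDN_a = π·31.0·14 = 1363.5 mm
m = ρ·(πd²/4)·L = 7920 × 45.365×10⁻⁶ m² × 1.3635 m = 0.48987 kg
f_n = ½√(k/m) = 0.5·√(68692/0.48987) = 0.5·√(1.4023e+05) = 187.23 Hz

187 Hz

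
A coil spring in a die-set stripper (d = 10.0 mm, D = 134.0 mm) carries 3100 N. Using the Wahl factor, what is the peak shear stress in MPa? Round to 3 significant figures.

1170 MPa

Spring index C = D/d = 134.0/10.0 = 13.4000
K_W = (4C−1)/(4C−4) + 0.615/C = 52.600/49.600 + 0.0459 = 1.1064
τ₀ = 8FD/(πd³) = 8·3100·134.0/(π·10.0³) = 3.3232e+06/3141.6 = 1057.8 MPa
τ_max = K·τ₀ = 1.1064 × 1057.8 = 1170.3 MPa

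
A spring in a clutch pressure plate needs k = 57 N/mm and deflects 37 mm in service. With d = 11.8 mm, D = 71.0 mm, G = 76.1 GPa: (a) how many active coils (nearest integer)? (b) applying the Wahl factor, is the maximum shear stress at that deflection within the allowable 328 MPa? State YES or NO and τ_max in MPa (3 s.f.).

(a) 9 coils; (b) YES, τ_max = 292 MPa

N_a = Gd⁴/(8D³k) = (76.1×10³)(11.8⁴)/(8·71.0³·57) = 9.04 → N_a = 9
Actual rate k = Gd⁴/(8D³·9) = 57.254 N/mm
Working load F = kδ = 57.254·37 = 2118.4 N
C = 71.0/11.8 = 6.0169; K_W = (4C−1)/(4C−4)+0.615/C = 1.2517
τ_max = K_W·8FD/(πd³) = 1.2517·233.11 = 291.78 MPa
τ_max ≤ 328 MPa → acceptable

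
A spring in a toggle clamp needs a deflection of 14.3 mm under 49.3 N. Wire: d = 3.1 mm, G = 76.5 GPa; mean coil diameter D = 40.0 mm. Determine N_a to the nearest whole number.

4

Required rate k = F/δ = 49.3/14.3 = 3.4476 N/mm
N_a = Gd⁴/(8D³k) = (76.5×10³ × 3.1⁴)/(8 × 40.0³ × 3.4476)
    = 7.06494e+06 / 1.76515e+06 = 4.002 → 4 coils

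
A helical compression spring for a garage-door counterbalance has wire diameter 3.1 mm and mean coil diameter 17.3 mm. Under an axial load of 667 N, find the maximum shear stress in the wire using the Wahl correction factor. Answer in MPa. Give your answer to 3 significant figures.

1260 MPa

Spring index C = D/d = 17.3/3.1 = 5.5806
K_W = (4C−1)/(4C−4) + 0.615/C = 21.323/18.323 + 0.1102 = 1.2739
τ₀ = 8FD/(πd³) = 8·667·17.3/(π·3.1³) = 92312.8/93.591 = 986.34 MPa
τ_max = K·τ₀ = 1.2739 × 986.34 = 1256.5 MPa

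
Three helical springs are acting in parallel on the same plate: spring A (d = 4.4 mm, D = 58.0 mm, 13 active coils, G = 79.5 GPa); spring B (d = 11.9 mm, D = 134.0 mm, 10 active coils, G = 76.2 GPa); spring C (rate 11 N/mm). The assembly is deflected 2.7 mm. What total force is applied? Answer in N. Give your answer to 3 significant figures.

k_A = Gd⁴/(8D³N_a) = (79.5×10³)(4.4⁴)/(8·58.0³·13) = 1.4685 N/mm
k_B = Gd⁴/(8D³N_a) = (76.2×10³)(11.9⁴)/(8·134.0³·10) = 7.9385 N/mm
Parallel: k_eq = 1.4685 + 7.9385 + 11 = 20.407 N/mm
F = k_eq·δ = 20.407·2.7 = 55.099 N

55.1 N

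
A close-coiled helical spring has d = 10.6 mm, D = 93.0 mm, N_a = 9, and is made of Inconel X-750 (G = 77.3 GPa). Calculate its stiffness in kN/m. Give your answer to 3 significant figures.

16.9 kN/m

k = Gd⁴/(8D³N_a) = (77.3×10³ × 10.6⁴) / (8 × 93.0³ × 9)
  = 9.75895e+08 / 5.79137e+07 = 16.851 N/mm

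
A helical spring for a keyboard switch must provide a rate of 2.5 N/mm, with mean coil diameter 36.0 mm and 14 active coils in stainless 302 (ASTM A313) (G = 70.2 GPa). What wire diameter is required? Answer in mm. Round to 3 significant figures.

3.69 mm

d = (8D³N_a·k / G)^(1/4) = (8·36.0³·14·2.5 / (70.2×10³))^0.25
  = (186.09)^0.25 = 3.6934 mm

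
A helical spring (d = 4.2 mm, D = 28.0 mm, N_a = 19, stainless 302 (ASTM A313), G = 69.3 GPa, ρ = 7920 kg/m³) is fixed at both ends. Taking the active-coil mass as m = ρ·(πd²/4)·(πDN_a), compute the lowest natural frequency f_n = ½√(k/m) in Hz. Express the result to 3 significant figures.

k = Gd⁴/(8D³N_a) = (69.3×10³)(4.2⁴)/(8·28.0³·19) = 6.4627 N/mm = 6462.7 N/m
Wire length L = πDN_a = π·28.0·19 = 1671.3 mm
m = ρ·(πd²/4)·L = 7920 × 13.854×10⁻⁶ m² × 1.6713 m = 0.18339 kg
f_n = ½√(k/m) = 0.5·√(6462.7/0.18339) = 0.5·√(35240) = 93.862 Hz

93.9 Hz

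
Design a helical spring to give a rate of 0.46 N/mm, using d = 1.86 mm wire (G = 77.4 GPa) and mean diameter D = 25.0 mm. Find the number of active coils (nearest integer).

N_a = Gd⁴/(8D³k) = (77.4×10³ × 1.86⁴)/(8 × 25.0³ × 0.46)
    = 926388 / 57500 = 16.11 → 16 coils

16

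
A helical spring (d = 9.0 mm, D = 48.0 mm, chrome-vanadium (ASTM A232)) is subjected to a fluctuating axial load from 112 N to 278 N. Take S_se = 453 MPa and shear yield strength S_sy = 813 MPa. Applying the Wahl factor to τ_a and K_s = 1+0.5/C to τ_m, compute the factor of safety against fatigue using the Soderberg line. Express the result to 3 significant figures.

C = D/d = 48.0/9.0 = 5.3333; K_W = (4C−1)/(4C−4)+0.615/C = 1.2884; K_s = 1+0.5/C = 1.0938
F_a = (F_max−F_min)/2 = 83 N; F_m = (F_max+F_min)/2 = 195 N
τ_a = K_W·8F_aD/(πd³) = 1.2884 × 13.917 = 17.93 MPa
τ_m = K_s·8F_mD/(πd³) = 1.0938 × 32.696 = 35.761 MPa
Soderberg: 1/n_f = τ_a/S_se + τ_m/S_sy = 17.93/453 + 35.761/813 = 0.03958 + 0.04399 = 0.083567
n_f = 1/0.083567 = 11.97

12.0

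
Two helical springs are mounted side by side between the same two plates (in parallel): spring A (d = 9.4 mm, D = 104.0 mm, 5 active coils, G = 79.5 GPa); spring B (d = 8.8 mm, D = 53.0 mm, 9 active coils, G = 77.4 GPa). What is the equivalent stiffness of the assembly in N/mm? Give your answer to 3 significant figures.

k_A = Gd⁴/(8D³N_a) = (79.5×10³)(9.4⁴)/(8·104.0³·5) = 13.795 N/mm
k_B = Gd⁴/(8D³N_a) = (77.4×10³)(8.8⁴)/(8·53.0³·9) = 43.302 N/mm
Parallel: k_eq = 13.795 + 43.302 = 57.097 N/mm

57.1 N/mm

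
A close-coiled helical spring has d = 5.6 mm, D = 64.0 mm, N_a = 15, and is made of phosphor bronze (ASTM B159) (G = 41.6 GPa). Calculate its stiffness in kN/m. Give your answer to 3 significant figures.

1.30 kN/m

k = Gd⁴/(8D³N_a) = (41.6×10³ × 5.6⁴) / (8 × 64.0³ × 15)
  = 4.09115e+07 / 3.14573e+07 = 1.3005 N/mm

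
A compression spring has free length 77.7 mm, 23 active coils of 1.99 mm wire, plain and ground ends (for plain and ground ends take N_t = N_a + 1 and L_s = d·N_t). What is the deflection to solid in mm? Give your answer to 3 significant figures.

N_t = 24; L_s = 1.99·24 = 47.76 mm
δ_solid = L₀ − L_s = 77.7 − 47.76 = 29.94 mm

29.9 mm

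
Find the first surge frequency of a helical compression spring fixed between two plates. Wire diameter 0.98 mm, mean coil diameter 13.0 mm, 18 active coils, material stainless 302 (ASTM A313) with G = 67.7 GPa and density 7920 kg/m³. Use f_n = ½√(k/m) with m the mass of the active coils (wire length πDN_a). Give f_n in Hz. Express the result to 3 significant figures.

k = Gd⁴/(8D³N_a) = (67.7×10³)(0.98⁴)/(8·13.0³·18) = 0.19738 N/mm = 197.38 N/m
Wire length L = πDN_a = π·13.0·18 = 735.13 mm
m = ρ·(πd²/4)·L = 7920 × 0.7543×10⁻⁶ m² × 0.73513 m = 0.0043917 kg
f_n = ½√(k/m) = 0.5·√(197.38/0.0043917) = 0.5·√(44944) = 106 Hz

106 Hz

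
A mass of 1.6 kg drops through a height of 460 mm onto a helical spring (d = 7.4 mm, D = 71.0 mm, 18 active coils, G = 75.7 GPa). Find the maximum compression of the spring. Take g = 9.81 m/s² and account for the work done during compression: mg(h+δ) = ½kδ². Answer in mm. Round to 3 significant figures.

k = Gd⁴/(8D³N_a) = (75.7×10³)(7.4⁴)/(8·71.0³·18) = 4.4044 N/mm
W = mg = 1.6 × 9.81 = 15.696 N
½kδ² − Wδ − Wh = 0 → δ = (W + √(W² + 2kWh))/k
δ = (15.696 + √(246.36 + 63600.7))/4.4044 = (15.696 + 252.68)/4.4044 = 60.934 mm

60.9 mm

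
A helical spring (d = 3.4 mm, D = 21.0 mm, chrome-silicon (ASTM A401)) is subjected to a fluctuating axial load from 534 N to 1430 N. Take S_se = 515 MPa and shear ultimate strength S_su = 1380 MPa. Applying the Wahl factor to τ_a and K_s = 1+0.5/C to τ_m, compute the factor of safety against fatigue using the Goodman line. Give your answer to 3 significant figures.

0.397

C = D/d = 21.0/3.4 = 6.1765; K_W = (4C−1)/(4C−4)+0.615/C = 1.2445; K_s = 1+0.5/C = 1.0810
F_a = (F_max−F_min)/2 = 448 N; F_m = (F_max+F_min)/2 = 982 N
τ_a = K_W·8F_aD/(πd³) = 1.2445 × 609.54 = 758.54 MPa
τ_m = K_s·8F_mD/(πd³) = 1.0810 × 1336.1 = 1444.2 MPa
Goodman: 1/n_f = τ_a/S_se + τ_m/S_su = 758.54/515 + 1444.2/1380 = 1.47290 + 1.04655 = 2.5195
n_f = 1/2.5195 = 0.3969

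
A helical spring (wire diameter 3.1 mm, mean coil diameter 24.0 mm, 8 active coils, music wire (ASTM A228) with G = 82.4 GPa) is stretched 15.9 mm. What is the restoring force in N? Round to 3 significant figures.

137 N

k = Gd⁴/(8D³N_a) = (82.4×10³)(3.1⁴)/(8·24.0³·8) = 8.6012 N/mm
F = k·δ = 8.6012 × 15.9 = 136.76 N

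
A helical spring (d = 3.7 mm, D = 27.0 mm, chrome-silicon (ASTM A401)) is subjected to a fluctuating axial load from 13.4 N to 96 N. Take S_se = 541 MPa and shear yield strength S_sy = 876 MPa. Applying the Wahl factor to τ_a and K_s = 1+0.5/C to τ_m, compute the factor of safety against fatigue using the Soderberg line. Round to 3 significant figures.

C = D/d = 27.0/3.7 = 7.2973; K_W = (4C−1)/(4C−4)+0.615/C = 1.2034; K_s = 1+0.5/C = 1.0685
F_a = (F_max−F_min)/2 = 41.3 N; F_m = (F_max+F_min)/2 = 54.7 N
τ_a = K_W·8F_aD/(πd³) = 1.2034 × 56.059 = 67.461 MPa
τ_m = K_s·8F_mD/(πd³) = 1.0685 × 74.248 = 79.336 MPa
Soderberg: 1/n_f = τ_a/S_se + τ_m/S_sy = 67.461/541 + 79.336/876 = 0.12470 + 0.09057 = 0.21526
n_f = 1/0.21526 = 4.646

4.65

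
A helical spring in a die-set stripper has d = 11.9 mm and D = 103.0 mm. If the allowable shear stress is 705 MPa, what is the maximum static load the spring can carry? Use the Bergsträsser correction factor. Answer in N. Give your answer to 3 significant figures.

C = D/d = 103.0/11.9 = 8.6555
K_B = (4C+2)/(4C−3) = 36.622/31.622 = 1.1581
τ_max = K·8FD/(πd³) → F_max = τ_allow·πd³/(8DK)
F_max = 705·π·11.9³/(8·103.0·1.1581) = 3.7323e+06/954.29 = 3911.1 N

3910 N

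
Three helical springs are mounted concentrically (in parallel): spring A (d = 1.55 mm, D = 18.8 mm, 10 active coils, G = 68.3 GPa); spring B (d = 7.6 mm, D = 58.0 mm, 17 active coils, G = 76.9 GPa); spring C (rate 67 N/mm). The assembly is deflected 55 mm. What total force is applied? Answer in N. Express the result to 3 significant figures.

k_A = Gd⁴/(8D³N_a) = (68.3×10³)(1.55⁴)/(8·18.8³·10) = 0.74162 N/mm
k_B = Gd⁴/(8D³N_a) = (76.9×10³)(7.6⁴)/(8·58.0³·17) = 9.6685 N/mm
Parallel: k_eq = 0.74162 + 9.6685 + 67 = 77.41 N/mm
F = k_eq·δ = 77.41·55 = 4257.6 N

4260 N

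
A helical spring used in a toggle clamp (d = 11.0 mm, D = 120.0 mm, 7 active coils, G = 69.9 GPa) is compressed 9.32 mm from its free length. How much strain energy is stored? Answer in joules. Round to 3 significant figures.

0.459 J

k = Gd⁴/(8D³N_a) = (69.9×10³)(11.0⁴)/(8·120.0³·7) = 10.576 N/mm
U = ½kδ² = 0.5 × 10.576 × 9.32² = 459.32 N·mm = 0.45932 J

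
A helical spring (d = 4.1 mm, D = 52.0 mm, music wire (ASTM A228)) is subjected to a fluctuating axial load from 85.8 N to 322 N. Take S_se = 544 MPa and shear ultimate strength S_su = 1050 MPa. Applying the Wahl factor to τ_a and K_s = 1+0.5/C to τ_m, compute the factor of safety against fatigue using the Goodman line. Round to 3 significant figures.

C = D/d = 52.0/4.1 = 12.6829; K_W = (4C−1)/(4C−4)+0.615/C = 1.1127; K_s = 1+0.5/C = 1.0394
F_a = (F_max−F_min)/2 = 118.1 N; F_m = (F_max+F_min)/2 = 203.9 N
τ_a = K_W·8F_aD/(πd³) = 1.1127 × 226.9 = 252.47 MPa
τ_m = K_s·8F_mD/(πd³) = 1.0394 × 391.75 = 407.19 MPa
Goodman: 1/n_f = τ_a/S_se + τ_m/S_su = 252.47/544 + 407.19/1050 = 0.46410 + 0.38780 = 0.85191
n_f = 1/0.85191 = 1.174

1.17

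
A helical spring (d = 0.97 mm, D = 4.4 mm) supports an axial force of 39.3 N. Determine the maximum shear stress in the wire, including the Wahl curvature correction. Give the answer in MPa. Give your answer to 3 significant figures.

Spring index C = D/d = 4.4/0.97 = 4.5361
K_W = (4C−1)/(4C−4) + 0.615/C = 17.144/14.144 + 0.1356 = 1.3477
τ₀ = 8FD/(πd³) = 8·39.3·4.4/(π·0.97³) = 1383.36/2.8672 = 482.47 MPa
τ_max = K·τ₀ = 1.3477 × 482.47 = 650.21 MPa

650 MPa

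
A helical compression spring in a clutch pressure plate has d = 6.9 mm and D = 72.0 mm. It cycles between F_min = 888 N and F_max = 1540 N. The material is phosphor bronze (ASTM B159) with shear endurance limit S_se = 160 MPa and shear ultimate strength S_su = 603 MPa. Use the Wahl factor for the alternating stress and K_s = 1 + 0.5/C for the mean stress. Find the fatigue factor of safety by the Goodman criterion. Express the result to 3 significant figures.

0.405

C = D/d = 72.0/6.9 = 10.4348; K_W = (4C−1)/(4C−4)+0.615/C = 1.1384; K_s = 1+0.5/C = 1.0479
F_a = (F_max−F_min)/2 = 326 N; F_m = (F_max+F_min)/2 = 1214 N
τ_a = K_W·8F_aD/(πd³) = 1.1384 × 181.95 = 207.13 MPa
τ_m = K_s·8F_mD/(πd³) = 1.0479 × 677.55 = 710.02 MPa
Goodman: 1/n_f = τ_a/S_se + τ_m/S_su = 207.13/160 + 710.02/603 = 1.29458 + 1.17748 = 2.4721
n_f = 1/2.4721 = 0.4045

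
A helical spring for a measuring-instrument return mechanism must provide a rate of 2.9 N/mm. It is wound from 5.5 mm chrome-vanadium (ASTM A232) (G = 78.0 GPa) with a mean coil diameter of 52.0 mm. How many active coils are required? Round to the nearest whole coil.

22

N_a = Gd⁴/(8D³k) = (78.0×10³ × 5.5⁴)/(8 × 52.0³ × 2.9)
    = 7.13749e+07 / 3.26211e+06 = 21.88 → 22 coils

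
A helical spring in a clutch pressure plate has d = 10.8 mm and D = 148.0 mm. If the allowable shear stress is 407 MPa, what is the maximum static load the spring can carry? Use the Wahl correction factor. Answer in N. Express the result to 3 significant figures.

C = D/d = 148.0/10.8 = 13.7037
K_W = (4C−1)/(4C−4) + 0.615/C = 53.815/50.815 + 0.0449 = 1.1039
τ_max = K·8FD/(πd³) → F_max = τ_allow·πd³/(8DK)
F_max = 407·π·10.8³/(8·148.0·1.1039) = 1.6107e+06/1307 = 1232.3 N

1230 N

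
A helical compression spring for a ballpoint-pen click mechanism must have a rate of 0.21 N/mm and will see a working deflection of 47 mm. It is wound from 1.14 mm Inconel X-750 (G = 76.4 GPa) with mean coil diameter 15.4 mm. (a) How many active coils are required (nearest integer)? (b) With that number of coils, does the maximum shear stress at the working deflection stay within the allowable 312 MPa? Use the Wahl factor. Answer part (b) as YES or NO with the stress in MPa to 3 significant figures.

N_a = Gd⁴/(8D³k) = (76.4×10³)(1.14⁴)/(8·15.4³·0.21) = 21.03 → N_a = 21
Actual rate k = Gd⁴/(8D³·21) = 0.2103 N/mm
Working load F = kδ = 0.2103·47 = 9.8841 N
C = 15.4/1.14 = 13.5088; K_W = (4C−1)/(4C−4)+0.615/C = 1.1055
τ_max = K_W·8FD/(πd³) = 1.1055·261.63 = 289.23 MPa
τ_max ≤ 312 MPa → acceptable

(a) 21 coils; (b) YES, τ_max = 289 MPa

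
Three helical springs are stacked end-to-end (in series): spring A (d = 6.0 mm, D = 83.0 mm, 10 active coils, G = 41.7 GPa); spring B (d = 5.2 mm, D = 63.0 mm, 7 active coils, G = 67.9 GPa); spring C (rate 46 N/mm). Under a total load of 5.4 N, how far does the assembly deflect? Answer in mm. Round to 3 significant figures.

6.21 mm

k_A = Gd⁴/(8D³N_a) = (41.7×10³)(6.0⁴)/(8·83.0³·10) = 1.1815 N/mm
k_B = Gd⁴/(8D³N_a) = (67.9×10³)(5.2⁴)/(8·63.0³·7) = 3.5455 N/mm
Series: 1/k_eq = 1/1.1815 + 1/3.5455 + 1/46 = 1.1502; k_eq = 0.86941 N/mm
δ = F/k_eq = 5.4/0.86941 = 6.2111 mm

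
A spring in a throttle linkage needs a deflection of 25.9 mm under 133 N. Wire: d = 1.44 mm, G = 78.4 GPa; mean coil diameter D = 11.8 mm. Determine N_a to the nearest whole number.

5

Required rate k = F/δ = 133/25.9 = 5.1351 N/mm
N_a = Gd⁴/(8D³k) = (78.4×10³ × 1.44⁴)/(8 × 11.8³ × 5.1351)
    = 337106 / 67497.5 = 4.994 → 5 coils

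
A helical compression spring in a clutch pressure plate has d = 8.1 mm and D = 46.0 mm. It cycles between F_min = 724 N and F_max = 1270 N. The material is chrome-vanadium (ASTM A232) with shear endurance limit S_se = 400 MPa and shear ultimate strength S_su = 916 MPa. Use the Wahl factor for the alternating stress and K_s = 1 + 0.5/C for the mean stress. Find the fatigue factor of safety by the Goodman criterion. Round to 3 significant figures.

C = D/d = 46.0/8.1 = 5.6790; K_W = (4C−1)/(4C−4)+0.615/C = 1.2686; K_s = 1+0.5/C = 1.0880
F_a = (F_max−F_min)/2 = 273 N; F_m = (F_max+F_min)/2 = 997 N
τ_a = K_W·8F_aD/(πd³) = 1.2686 × 60.174 = 76.335 MPa
τ_m = K_s·8F_mD/(πd³) = 1.0880 × 219.75 = 239.1 MPa
Goodman: 1/n_f = τ_a/S_se + τ_m/S_su = 76.335/400 + 239.1/916 = 0.19084 + 0.26103 = 0.45187
n_f = 1/0.45187 = 2.213

2.21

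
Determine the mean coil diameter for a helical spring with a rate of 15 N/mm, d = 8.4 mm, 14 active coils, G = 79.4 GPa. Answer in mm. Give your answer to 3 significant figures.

D = (Gd⁴/(8N_a·k))^(1/3) = (79.4×10³·8.4⁴/(8·14·15))^(1/3)
  = (235303)^(1/3) = 61.7366 mm

61.7 mm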